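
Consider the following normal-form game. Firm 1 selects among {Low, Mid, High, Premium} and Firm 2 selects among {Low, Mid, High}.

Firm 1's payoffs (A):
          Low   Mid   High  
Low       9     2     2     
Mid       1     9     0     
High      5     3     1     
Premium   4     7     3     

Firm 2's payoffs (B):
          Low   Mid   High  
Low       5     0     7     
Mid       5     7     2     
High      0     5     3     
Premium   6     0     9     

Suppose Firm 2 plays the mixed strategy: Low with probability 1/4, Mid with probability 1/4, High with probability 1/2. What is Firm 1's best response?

Premium

Firm 1's best reply maximizes expected payoff against the mix.
Low: (1/4)·9 + (1/4)·2 + (1/2)·2 = 15/4
Mid: (1/4)·1 + (1/4)·9 + (1/2)·0 = 5/2
High: (1/4)·5 + (1/4)·3 + (1/2)·1 = 5/2
Premium: (1/4)·4 + (1/4)·7 + (1/2)·3 = 17/4
Highest expected payoff is 17/4, from Premium.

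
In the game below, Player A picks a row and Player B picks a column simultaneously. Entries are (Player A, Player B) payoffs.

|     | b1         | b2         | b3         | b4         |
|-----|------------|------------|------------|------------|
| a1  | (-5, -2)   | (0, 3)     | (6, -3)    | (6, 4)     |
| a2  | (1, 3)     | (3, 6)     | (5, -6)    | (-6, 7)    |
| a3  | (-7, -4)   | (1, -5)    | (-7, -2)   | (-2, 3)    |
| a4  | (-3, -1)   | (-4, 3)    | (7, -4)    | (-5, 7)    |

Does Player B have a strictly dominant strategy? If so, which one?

A strategy is strictly dominant if it gives Player B a strictly higher payoff than every other strategy, against every choice by the opponent.
b4 strictly dominates: vs a1: 4 > each of {-2, 3, -3}; vs a2: 7 > each of {3, 6, -6}; vs a3: 3 > each of {-4, -5, -2}; vs a4: 7 > each of {-1, 3, -4}.

b4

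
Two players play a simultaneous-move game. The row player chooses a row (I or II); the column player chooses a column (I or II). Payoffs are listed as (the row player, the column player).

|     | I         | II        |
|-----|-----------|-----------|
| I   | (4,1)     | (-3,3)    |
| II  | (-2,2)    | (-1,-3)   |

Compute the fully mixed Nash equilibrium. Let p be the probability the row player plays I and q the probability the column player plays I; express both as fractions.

Each player's mixing probability is pinned down by making the *other* player indifferent.
The column player indifferent between I and II: p·1 + (1−p)·2 = p·3 + (1−p)·(-3) ⟹ 2 + (-1)p = (-3) + 6p ⟹ p = 5/7.
The row player indifferent between I and II: q·4 + (1−q)·(-3) = q·(-2) + (1−q)·(-1) ⟹ (-3) + 7q = (-1) + (-1)q ⟹ q = 1/4.

p = 5/7, q = 1/4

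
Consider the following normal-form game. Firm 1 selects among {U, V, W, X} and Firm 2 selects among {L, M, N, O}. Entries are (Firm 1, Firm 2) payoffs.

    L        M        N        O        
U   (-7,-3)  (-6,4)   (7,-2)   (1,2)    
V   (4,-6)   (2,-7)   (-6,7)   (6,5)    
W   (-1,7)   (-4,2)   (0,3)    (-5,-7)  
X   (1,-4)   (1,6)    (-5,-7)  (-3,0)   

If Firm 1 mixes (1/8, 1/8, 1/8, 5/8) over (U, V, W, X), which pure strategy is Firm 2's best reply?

M

Compute Firm 2's expected payoff from each pure strategy against the given mix.
L: (1/8)·(-3) + (1/8)·(-6) + (1/8)·7 + (5/8)·(-4) = -11/4
M: (1/8)·4 + (1/8)·(-7) + (1/8)·2 + (5/8)·6 = 29/8
N: (1/8)·(-2) + (1/8)·7 + (1/8)·3 + (5/8)·(-7) = -27/8
O: (1/8)·2 + (1/8)·5 + (1/8)·(-7) + (5/8)·0 = 0
Highest expected payoff is 29/8, from M.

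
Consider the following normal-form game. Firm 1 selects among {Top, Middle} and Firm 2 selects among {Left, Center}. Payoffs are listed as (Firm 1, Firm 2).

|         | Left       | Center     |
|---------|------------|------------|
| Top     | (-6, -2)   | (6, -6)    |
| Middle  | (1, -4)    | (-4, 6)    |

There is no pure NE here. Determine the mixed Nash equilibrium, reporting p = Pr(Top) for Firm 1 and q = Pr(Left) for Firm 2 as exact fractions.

p = 5/7, q = 10/17

Each player's mixing probability is pinned down by making the *other* player indifferent.
Firm 2 indifferent between Left and Center: p·(-2) + (1−p)·(-4) = p·(-6) + (1−p)·6 ⟹ (-4) + 2p = 6 + (-12)p ⟹ p = 5/7.
Firm 1 indifferent between Top and Middle: q·(-6) + (1−q)·6 = q·1 + (1−q)·(-4) ⟹ 6 + (-12)q = (-4) + 5q ⟹ q = 10/17.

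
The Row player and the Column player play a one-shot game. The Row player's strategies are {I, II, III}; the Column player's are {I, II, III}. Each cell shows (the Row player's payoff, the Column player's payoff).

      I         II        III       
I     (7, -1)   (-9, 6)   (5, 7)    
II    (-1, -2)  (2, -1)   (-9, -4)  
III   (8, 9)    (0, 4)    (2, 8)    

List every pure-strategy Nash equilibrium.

A profile is a Nash equilibrium when each player is best-responding to the other.
The Row player's best responses — vs I: III (payoff 8); vs II: II (payoff 2); vs III: I (payoff 5).
The Column player's best responses — vs I: III (payoff 7); vs II: II (payoff -1); vs III: I (payoff 9).
Mutual best responses occur at (I, III), (II, II), and (III, I); at each, neither player gains by switching.

(I, III), (II, II), and (III, I)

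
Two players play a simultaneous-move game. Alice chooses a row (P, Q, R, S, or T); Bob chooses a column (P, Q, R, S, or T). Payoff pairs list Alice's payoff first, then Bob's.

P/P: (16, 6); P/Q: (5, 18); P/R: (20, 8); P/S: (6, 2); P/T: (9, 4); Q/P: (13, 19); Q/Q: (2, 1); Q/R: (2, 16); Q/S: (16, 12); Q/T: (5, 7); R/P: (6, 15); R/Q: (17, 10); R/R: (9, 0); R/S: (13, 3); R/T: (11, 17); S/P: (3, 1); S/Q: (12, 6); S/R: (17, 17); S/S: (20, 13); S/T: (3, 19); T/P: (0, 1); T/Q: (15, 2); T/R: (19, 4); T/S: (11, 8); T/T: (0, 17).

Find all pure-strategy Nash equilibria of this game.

A profile is a Nash equilibrium when each player is best-responding to the other.
Alice's best responses — vs P: P (payoff 16); vs Q: R (payoff 17); vs R: P (payoff 20); vs S: S (payoff 20); vs T: R (payoff 11).
Bob's best responses — vs P: Q (payoff 18); vs Q: P (payoff 19); vs R: T (payoff 17); vs S: T (payoff 19); vs T: T (payoff 17).
The only mutual best response is (R, T); neither player gains by switching there.

(R, T)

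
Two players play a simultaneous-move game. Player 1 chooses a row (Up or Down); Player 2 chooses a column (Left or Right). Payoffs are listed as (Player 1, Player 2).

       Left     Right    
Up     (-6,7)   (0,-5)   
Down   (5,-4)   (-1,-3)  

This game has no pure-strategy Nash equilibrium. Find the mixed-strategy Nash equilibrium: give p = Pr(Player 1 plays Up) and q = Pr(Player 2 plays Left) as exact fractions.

In a mixed NE each player is indifferent between their pure strategies, so the opponent's mix sets the indifference.
Player 2 indifferent between Left and Right: p·7 + (1−p)·(-4) = p·(-5) + (1−p)·(-3) ⟹ (-4) + 11p = (-3) + (-2)p ⟹ p = 1/13.
Player 1 indifferent between Up and Down: q·(-6) + (1−q)·0 = q·5 + (1−q)·(-1) ⟹ 0 + (-6)q = (-1) + 6q ⟹ q = 1/12.

p = 1/13, q = 1/12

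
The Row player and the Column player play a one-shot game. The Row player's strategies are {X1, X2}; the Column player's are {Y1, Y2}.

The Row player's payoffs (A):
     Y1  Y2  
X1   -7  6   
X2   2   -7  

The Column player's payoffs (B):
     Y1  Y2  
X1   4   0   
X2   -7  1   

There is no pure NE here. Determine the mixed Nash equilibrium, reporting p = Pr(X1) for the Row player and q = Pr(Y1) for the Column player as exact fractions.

p = 2/3, q = 13/22

In a mixed NE each player is indifferent between their pure strategies, so the opponent's mix sets the indifference.
The Column player indifferent between Y1 and Y2: p·4 + (1−p)·(-7) = p·0 + (1−p)·1 ⟹ (-7) + 11p = 1 + (-1)p ⟹ p = 2/3.
The Row player indifferent between X1 and X2: q·(-7) + (1−q)·6 = q·2 + (1−q)·(-7) ⟹ 6 + (-13)q = (-7) + 9q ⟹ q = 13/22.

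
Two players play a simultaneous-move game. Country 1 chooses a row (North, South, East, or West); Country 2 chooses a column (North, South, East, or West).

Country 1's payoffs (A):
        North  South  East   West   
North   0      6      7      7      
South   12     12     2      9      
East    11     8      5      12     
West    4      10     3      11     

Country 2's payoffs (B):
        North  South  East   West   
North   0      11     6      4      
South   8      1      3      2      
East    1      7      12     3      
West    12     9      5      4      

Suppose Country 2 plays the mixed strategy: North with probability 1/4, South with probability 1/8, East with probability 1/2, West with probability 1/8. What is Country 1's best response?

East

Compute Country 1's expected payoff from each pure strategy against the given mix.
North: (1/4)·0 + (1/8)·6 + (1/2)·7 + (1/8)·7 = 41/8
South: (1/4)·12 + (1/8)·12 + (1/2)·2 + (1/8)·9 = 53/8
East: (1/4)·11 + (1/8)·8 + (1/2)·5 + (1/8)·12 = 31/4
West: (1/4)·4 + (1/8)·10 + (1/2)·3 + (1/8)·11 = 41/8
Highest expected payoff is 31/4, from East.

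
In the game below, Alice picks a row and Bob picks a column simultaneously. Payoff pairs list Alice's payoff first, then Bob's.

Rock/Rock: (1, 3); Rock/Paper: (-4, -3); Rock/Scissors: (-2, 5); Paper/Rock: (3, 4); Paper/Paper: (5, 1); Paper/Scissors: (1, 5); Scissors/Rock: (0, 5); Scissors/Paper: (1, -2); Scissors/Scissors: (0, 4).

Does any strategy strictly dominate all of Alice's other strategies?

Paper

Check whether one of Alice's strategies beats all alternatives regardless of what the opponent does.
Paper strictly dominates: vs Rock: 3 > each of {1, 0}; vs Paper: 5 > each of {-4, 1}; vs Scissors: 1 > each of {-2, 0}.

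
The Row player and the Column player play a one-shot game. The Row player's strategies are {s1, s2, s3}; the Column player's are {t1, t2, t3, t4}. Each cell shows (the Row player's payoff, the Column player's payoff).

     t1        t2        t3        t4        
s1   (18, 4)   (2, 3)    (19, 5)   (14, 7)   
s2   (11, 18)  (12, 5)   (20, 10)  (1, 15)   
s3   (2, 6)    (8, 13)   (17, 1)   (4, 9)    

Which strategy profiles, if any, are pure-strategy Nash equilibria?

A profile is a Nash equilibrium when each player is best-responding to the other.
The Row player's best responses — vs t1: s1 (payoff 18); vs t2: s2 (payoff 12); vs t3: s2 (payoff 20); vs t4: s1 (payoff 14).
The Column player's best responses — vs s1: t4 (payoff 7); vs s2: t1 (payoff 18); vs s3: t2 (payoff 13).
The only mutual best response is (s1, t4); neither player gains by switching there.

(s1, t4)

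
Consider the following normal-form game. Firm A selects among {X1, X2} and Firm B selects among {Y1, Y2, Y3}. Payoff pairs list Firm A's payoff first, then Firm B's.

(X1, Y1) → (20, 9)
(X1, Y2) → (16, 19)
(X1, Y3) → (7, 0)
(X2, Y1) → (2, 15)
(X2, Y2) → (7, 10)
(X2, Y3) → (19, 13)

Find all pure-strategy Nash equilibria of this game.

(X1, Y2)

Check mutual best responses: a cell is a NE iff neither player can gain by unilaterally deviating.
Firm A's best responses — vs Y1: X1 (payoff 20); vs Y2: X1 (payoff 16); vs Y3: X2 (payoff 19).
Firm B's best responses — vs X1: Y2 (payoff 19); vs X2: Y1 (payoff 15).
The only mutual best response is (X1, Y2); neither player gains by switching there.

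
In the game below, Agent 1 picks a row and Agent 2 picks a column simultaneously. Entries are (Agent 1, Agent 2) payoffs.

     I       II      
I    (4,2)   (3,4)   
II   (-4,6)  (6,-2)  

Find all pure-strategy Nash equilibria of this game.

Check mutual best responses: a cell is a NE iff neither player can gain by unilaterally deviating.
Agent 1's best responses — vs I: I (payoff 4); vs II: II (payoff 6).
Agent 2's best responses — vs I: II (payoff 4); vs II: I (payoff 6).
No cell has both players best-responding. For instance, Agent 1's best reply to II is II, but against II Agent 2 prefers I over II.

There is no pure-strategy Nash equilibrium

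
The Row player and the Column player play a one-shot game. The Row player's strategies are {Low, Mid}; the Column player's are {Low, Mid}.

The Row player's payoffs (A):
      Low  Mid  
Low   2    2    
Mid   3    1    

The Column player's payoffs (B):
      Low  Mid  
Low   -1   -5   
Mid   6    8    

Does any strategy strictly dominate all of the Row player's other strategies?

Check whether one of the Row player's strategies beats all alternatives regardless of what the opponent does.
Low is not dominant: against Low, Mid gives 3 > 2.
Mid is not dominant: against Mid, Low gives 2 > 1.
No single strategy is best against every opponent action.

No strictly dominant strategy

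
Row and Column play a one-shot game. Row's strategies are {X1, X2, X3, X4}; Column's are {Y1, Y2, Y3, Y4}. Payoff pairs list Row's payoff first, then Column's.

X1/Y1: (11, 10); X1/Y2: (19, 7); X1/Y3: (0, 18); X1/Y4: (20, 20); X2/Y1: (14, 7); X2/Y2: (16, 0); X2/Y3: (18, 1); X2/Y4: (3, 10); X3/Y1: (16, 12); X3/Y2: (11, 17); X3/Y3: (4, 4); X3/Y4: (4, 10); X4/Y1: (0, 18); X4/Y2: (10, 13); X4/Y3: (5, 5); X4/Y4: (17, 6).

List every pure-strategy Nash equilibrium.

A profile is a Nash equilibrium when each player is best-responding to the other.
Row's best responses — vs Y1: X3 (payoff 16); vs Y2: X1 (payoff 19); vs Y3: X2 (payoff 18); vs Y4: X1 (payoff 20).
Column's best responses — vs X1: Y4 (payoff 20); vs X2: Y4 (payoff 10); vs X3: Y2 (payoff 17); vs X4: Y1 (payoff 18).
The only mutual best response is (X1, Y4); neither player gains by switching there.

(X1, Y4)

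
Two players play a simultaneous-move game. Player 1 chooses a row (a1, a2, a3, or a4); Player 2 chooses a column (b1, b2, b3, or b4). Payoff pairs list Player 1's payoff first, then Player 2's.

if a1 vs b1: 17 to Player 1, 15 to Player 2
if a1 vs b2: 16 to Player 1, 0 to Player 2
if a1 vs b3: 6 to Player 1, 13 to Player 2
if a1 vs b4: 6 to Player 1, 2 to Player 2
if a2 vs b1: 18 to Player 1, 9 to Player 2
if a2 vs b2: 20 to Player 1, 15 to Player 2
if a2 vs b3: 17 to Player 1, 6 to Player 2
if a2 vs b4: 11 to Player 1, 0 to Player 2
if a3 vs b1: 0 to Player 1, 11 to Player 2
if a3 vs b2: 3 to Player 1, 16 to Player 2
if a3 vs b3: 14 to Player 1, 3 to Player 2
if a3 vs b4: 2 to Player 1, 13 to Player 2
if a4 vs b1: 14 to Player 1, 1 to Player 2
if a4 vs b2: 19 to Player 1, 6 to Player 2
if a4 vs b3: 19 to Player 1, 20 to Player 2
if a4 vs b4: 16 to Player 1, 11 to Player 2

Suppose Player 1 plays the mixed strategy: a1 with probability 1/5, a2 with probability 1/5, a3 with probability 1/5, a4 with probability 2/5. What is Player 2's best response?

b3

Player 2's best reply maximizes expected payoff against the mix.
b1: (1/5)·15 + (1/5)·9 + (1/5)·11 + (2/5)·1 = 37/5
b2: (1/5)·0 + (1/5)·15 + (1/5)·16 + (2/5)·6 = 43/5
b3: (1/5)·13 + (1/5)·6 + (1/5)·3 + (2/5)·20 = 62/5
b4: (1/5)·2 + (1/5)·0 + (1/5)·13 + (2/5)·11 = 37/5
Highest expected payoff is 62/5, from b3.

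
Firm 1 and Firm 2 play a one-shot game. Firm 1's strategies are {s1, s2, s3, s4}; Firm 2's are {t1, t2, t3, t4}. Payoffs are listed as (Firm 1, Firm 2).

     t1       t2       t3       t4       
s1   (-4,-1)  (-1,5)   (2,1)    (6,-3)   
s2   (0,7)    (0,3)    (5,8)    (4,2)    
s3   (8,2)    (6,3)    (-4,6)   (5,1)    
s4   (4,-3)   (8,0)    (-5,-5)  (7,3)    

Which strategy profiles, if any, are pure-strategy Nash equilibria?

(s2, t3) and (s4, t4)

Find each player's best response to every opponent strategy; NE are the intersections.
Firm 1's best responses — vs t1: s3 (payoff 8); vs t2: s4 (payoff 8); vs t3: s2 (payoff 5); vs t4: s4 (payoff 7).
Firm 2's best responses — vs s1: t2 (payoff 5); vs s2: t3 (payoff 8); vs s3: t3 (payoff 6); vs s4: t4 (payoff 3).
Mutual best responses occur at (s2, t3) and (s4, t4); at each, neither player gains by switching.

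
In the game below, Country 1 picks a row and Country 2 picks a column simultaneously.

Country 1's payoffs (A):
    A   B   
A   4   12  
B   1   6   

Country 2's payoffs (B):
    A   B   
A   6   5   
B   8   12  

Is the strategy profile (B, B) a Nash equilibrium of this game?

No

Holding Country 2 at B: Country 1 gets 6 from B but could get 12 by switching to A. Country 1 has a profitable deviation.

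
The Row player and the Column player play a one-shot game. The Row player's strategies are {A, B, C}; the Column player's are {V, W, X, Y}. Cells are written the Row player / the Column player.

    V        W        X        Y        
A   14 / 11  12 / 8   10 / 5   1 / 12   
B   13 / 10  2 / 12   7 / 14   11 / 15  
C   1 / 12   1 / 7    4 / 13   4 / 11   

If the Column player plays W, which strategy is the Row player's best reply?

A

With the Column player fixed at W, the Row player's payoffs are: A → 12, B → 2, C → 1.
The maximum is 12, achieved by A.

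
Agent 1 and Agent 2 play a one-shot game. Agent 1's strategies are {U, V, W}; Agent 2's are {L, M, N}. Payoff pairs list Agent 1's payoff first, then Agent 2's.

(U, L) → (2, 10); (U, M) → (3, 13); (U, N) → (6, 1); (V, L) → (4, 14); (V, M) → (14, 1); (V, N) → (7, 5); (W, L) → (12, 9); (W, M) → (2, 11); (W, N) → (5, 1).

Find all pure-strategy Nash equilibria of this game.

There is no pure-strategy Nash equilibrium

A profile is a Nash equilibrium when each player is best-responding to the other.
Agent 1's best responses — vs L: W (payoff 12); vs M: V (payoff 14); vs N: V (payoff 7).
Agent 2's best responses — vs U: M (payoff 13); vs V: L (payoff 14); vs W: M (payoff 11).
No cell has both players best-responding. For instance, Agent 1's best reply to N is V, but against V Agent 2 prefers L over N.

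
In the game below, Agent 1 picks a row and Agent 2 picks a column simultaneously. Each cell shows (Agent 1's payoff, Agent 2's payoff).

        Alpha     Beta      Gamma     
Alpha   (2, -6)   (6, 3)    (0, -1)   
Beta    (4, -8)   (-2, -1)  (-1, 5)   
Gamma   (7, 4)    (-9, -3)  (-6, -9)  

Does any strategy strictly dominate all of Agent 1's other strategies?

None

Check whether one of Agent 1's strategies beats all alternatives regardless of what the opponent does.
Alpha is not dominant: against Alpha, Beta gives 4 > 2.
Beta is not dominant: against Alpha, Gamma gives 7 > 4.
Gamma is not dominant: against Beta, Alpha gives 6 > -9.
No single strategy is best against every opponent action.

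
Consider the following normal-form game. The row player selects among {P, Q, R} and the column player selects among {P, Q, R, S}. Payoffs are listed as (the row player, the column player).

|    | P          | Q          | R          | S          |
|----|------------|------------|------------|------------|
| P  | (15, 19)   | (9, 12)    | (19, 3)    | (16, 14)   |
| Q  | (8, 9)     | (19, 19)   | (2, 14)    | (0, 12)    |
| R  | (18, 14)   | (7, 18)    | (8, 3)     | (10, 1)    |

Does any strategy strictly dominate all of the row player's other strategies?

Check whether one of the row player's strategies beats all alternatives regardless of what the opponent does.
P is not dominant: against P, R gives 18 > 15.
Q is not dominant: against P, P gives 15 > 8.
R is not dominant: against Q, P gives 9 > 7.
No single strategy is best against every opponent action.

No strictly dominant strategy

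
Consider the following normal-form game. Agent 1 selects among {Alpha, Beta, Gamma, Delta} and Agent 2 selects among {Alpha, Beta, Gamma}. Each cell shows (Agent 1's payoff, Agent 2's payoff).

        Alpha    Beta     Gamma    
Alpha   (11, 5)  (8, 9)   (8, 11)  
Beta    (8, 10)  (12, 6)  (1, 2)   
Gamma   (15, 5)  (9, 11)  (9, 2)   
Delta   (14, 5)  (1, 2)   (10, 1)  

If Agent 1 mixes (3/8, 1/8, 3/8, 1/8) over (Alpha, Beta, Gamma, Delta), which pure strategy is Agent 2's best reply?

Agent 2's best reply maximizes expected payoff against the mix.
Alpha: (3/8)·5 + (1/8)·10 + (3/8)·5 + (1/8)·5 = 45/8
Beta: (3/8)·9 + (1/8)·6 + (3/8)·11 + (1/8)·2 = 17/2
Gamma: (3/8)·11 + (1/8)·2 + (3/8)·2 + (1/8)·1 = 21/4
Highest expected payoff is 17/2, from Beta.

Beta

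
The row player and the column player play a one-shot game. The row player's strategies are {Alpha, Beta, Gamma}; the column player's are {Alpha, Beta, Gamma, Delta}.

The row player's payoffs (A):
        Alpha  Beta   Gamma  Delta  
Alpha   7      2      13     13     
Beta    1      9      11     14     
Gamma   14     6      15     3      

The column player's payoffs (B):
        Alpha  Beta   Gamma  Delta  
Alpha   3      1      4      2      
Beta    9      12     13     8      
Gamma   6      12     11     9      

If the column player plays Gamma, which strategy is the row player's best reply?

Gamma

With the column player fixed at Gamma, the row player's payoffs are: Alpha → 13, Beta → 11, Gamma → 15.
The maximum is 15, achieved by Gamma.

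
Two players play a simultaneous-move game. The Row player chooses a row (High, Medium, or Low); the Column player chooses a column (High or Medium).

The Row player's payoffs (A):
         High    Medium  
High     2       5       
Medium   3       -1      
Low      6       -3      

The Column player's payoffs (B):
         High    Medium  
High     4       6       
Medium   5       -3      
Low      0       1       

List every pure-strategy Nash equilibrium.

(High, Medium)

Find each player's best response to every opponent strategy; NE are the intersections.
The Row player's best responses — vs High: Low (payoff 6); vs Medium: High (payoff 5).
The Column player's best responses — vs High: Medium (payoff 6); vs Medium: High (payoff 5); vs Low: Medium (payoff 1).
The only mutual best response is (High, Medium); neither player gains by switching there.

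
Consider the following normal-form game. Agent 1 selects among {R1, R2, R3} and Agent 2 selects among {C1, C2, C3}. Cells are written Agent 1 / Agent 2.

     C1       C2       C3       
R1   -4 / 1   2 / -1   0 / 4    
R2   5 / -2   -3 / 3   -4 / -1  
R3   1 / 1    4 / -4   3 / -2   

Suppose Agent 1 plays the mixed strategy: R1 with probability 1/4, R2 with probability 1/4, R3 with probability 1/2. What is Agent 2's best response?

C1

Agent 2's best reply maximizes expected payoff against the mix.
C1: (1/4)·1 + (1/4)·(-2) + (1/2)·1 = 1/4
C2: (1/4)·(-1) + (1/4)·3 + (1/2)·(-4) = -3/2
C3: (1/4)·4 + (1/4)·(-1) + (1/2)·(-2) = -1/4
Highest expected payoff is 1/4, from C1.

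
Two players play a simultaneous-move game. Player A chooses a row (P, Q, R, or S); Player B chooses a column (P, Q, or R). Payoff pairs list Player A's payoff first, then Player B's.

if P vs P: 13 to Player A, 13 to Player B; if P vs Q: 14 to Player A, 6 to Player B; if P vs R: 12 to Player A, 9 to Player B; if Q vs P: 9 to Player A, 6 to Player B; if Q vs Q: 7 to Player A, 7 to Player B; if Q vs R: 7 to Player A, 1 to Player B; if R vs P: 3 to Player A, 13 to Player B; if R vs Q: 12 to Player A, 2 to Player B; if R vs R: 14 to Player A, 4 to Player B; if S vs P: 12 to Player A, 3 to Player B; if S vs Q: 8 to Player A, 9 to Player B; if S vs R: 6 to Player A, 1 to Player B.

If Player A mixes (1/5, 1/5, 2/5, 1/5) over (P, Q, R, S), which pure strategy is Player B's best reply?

P

Player B's best reply maximizes expected payoff against the mix.
P: (1/5)·13 + (1/5)·6 + (2/5)·13 + (1/5)·3 = 48/5
Q: (1/5)·6 + (1/5)·7 + (2/5)·2 + (1/5)·9 = 26/5
R: (1/5)·9 + (1/5)·1 + (2/5)·4 + (1/5)·1 = 19/5
Highest expected payoff is 48/5, from P.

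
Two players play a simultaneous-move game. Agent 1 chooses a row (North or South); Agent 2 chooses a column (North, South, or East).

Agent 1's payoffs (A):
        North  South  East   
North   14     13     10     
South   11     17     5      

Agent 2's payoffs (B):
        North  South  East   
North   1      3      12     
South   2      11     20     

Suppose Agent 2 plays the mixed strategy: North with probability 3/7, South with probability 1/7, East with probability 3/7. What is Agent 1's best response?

North

Agent 1's best reply maximizes expected payoff against the mix.
North: (3/7)·14 + (1/7)·13 + (3/7)·10 = 85/7
South: (3/7)·11 + (1/7)·17 + (3/7)·5 = 65/7
Highest expected payoff is 85/7, from North.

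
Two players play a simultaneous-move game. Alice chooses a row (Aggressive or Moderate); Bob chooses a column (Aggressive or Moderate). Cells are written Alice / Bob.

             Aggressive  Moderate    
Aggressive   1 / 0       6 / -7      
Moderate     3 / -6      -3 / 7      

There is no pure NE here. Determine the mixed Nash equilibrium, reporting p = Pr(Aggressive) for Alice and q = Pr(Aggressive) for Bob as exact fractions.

p = 13/20, q = 9/11

Each player's mixing probability is pinned down by making the *other* player indifferent.
Bob indifferent between Aggressive and Moderate: p·0 + (1−p)·(-6) = p·(-7) + (1−p)·7 ⟹ (-6) + 6p = 7 + (-14)p ⟹ p = 13/20.
Alice indifferent between Aggressive and Moderate: q·1 + (1−q)·6 = q·3 + (1−q)·(-3) ⟹ 6 + (-5)q = (-3) + 6q ⟹ q = 9/11.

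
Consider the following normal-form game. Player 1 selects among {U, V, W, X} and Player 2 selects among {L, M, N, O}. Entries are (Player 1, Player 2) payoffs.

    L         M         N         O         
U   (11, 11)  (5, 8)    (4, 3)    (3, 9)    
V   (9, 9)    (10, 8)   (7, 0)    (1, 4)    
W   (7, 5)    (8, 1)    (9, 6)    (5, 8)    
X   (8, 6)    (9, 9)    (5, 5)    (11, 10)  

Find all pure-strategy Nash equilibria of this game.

Find each player's best response to every opponent strategy; NE are the intersections.
Player 1's best responses — vs L: U (payoff 11); vs M: V (payoff 10); vs N: W (payoff 9); vs O: X (payoff 11).
Player 2's best responses — vs U: L (payoff 11); vs V: L (payoff 9); vs W: O (payoff 8); vs X: O (payoff 10).
Mutual best responses occur at (U, L) and (X, O); at each, neither player gains by switching.

(U, L) and (X, O)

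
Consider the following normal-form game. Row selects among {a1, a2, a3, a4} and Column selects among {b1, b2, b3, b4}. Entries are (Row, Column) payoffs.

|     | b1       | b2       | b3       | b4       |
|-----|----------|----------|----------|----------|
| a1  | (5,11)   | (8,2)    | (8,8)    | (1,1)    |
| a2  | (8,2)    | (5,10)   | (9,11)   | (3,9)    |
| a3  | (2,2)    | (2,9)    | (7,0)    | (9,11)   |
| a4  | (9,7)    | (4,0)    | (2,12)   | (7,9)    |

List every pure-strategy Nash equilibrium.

(a2, b3) and (a3, b4)

A profile is a Nash equilibrium when each player is best-responding to the other.
Row's best responses — vs b1: a4 (payoff 9); vs b2: a1 (payoff 8); vs b3: a2 (payoff 9); vs b4: a3 (payoff 9).
Column's best responses — vs a1: b1 (payoff 11); vs a2: b3 (payoff 11); vs a3: b4 (payoff 11); vs a4: b3 (payoff 12).
Mutual best responses occur at (a2, b3) and (a3, b4); at each, neither player gains by switching.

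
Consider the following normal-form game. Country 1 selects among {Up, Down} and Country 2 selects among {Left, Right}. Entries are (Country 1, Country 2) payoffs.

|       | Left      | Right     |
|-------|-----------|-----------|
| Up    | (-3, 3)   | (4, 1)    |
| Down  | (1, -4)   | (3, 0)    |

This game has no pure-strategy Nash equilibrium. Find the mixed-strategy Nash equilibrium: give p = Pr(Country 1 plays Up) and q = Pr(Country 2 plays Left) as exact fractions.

p = 2/3, q = 1/5

Each player's mixing probability is pinned down by making the *other* player indifferent.
Country 2 indifferent between Left and Right: p·3 + (1−p)·(-4) = p·1 + (1−p)·0 ⟹ (-4) + 7p = 0 + 1p ⟹ p = 2/3.
Country 1 indifferent between Up and Down: q·(-3) + (1−q)·4 = q·1 + (1−q)·3 ⟹ 4 + (-7)q = 3 + (-2)q ⟹ q = 1/5.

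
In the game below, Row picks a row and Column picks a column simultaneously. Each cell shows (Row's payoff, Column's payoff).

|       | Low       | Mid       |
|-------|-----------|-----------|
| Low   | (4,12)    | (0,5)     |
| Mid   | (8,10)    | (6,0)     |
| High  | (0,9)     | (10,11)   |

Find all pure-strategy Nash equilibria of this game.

(Mid, Low) and (High, Mid)

Check mutual best responses: a cell is a NE iff neither player can gain by unilaterally deviating.
Row's best responses — vs Low: Mid (payoff 8); vs Mid: High (payoff 10).
Column's best responses — vs Low: Low (payoff 12); vs Mid: Low (payoff 10); vs High: Mid (payoff 11).
Mutual best responses occur at (Mid, Low) and (High, Mid); at each, neither player gains by switching.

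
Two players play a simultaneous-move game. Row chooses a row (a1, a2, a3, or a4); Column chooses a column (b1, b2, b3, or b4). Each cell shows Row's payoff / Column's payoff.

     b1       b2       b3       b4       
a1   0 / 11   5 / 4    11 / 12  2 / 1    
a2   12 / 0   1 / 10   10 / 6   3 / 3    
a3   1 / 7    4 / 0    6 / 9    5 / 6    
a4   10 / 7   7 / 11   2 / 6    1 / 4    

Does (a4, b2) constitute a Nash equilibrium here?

Yes

Holding Column at b2: Row gets 7 from a4, versus 5 from a1, 1 from a2, 4 from a3. No profitable deviation for Row.
Holding Row at a4: Column gets 11 from b2, versus 7 from b1, 6 from b3, 4 from b4. No profitable deviation for Column either.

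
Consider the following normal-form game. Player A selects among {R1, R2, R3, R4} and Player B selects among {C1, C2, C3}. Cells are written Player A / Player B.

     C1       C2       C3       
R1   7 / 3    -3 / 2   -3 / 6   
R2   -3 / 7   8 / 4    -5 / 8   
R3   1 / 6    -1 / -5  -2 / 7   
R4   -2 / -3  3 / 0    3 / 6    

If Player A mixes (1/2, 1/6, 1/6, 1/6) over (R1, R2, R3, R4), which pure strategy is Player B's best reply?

Player B's best reply maximizes expected payoff against the mix.
C1: (1/2)·3 + (1/6)·7 + (1/6)·6 + (1/6)·(-3) = 19/6
C2: (1/2)·2 + (1/6)·4 + (1/6)·(-5) + (1/6)·0 = 5/6
C3: (1/2)·6 + (1/6)·8 + (1/6)·7 + (1/6)·6 = 13/2
Highest expected payoff is 13/2, from C3.

C3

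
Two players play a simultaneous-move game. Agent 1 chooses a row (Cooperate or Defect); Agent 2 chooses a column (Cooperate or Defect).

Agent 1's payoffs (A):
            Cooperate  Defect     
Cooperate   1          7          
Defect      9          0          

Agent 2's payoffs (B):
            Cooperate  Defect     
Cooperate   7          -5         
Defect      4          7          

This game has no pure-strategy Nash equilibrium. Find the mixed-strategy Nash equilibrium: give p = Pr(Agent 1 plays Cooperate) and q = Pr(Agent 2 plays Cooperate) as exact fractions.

p = 1/5, q = 7/15

Each player's mixing probability is pinned down by making the *other* player indifferent.
Agent 2 indifferent between Cooperate and Defect: p·7 + (1−p)·4 = p·(-5) + (1−p)·7 ⟹ 4 + 3p = 7 + (-12)p ⟹ p = 1/5.
Agent 1 indifferent between Cooperate and Defect: q·1 + (1−q)·7 = q·9 + (1−q)·0 ⟹ 7 + (-6)q = 0 + 9q ⟹ q = 7/15.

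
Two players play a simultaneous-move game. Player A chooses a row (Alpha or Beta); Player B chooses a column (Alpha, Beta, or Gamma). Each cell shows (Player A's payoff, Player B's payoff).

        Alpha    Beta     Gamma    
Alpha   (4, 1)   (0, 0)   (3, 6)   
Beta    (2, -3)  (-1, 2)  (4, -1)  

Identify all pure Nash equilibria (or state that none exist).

A profile is a Nash equilibrium when each player is best-responding to the other.
Player A's best responses — vs Alpha: Alpha (payoff 4); vs Beta: Alpha (payoff 0); vs Gamma: Beta (payoff 4).
Player B's best responses — vs Alpha: Gamma (payoff 6); vs Beta: Beta (payoff 2).
No cell has both players best-responding. For instance, Player A's best reply to Gamma is Beta, but against Beta Player B prefers Beta over Gamma.

No pure-strategy Nash equilibrium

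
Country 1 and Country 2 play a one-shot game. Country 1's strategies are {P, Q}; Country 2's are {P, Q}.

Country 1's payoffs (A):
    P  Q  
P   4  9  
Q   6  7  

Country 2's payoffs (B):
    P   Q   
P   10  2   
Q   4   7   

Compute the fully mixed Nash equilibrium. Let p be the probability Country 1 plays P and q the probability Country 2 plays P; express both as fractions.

In a mixed NE each player is indifferent between their pure strategies, so the opponent's mix sets the indifference.
Country 2 indifferent between P and Q: p·10 + (1−p)·4 = p·2 + (1−p)·7 ⟹ 4 + 6p = 7 + (-5)p ⟹ p = 3/11.
Country 1 indifferent between P and Q: q·4 + (1−q)·9 = q·6 + (1−q)·7 ⟹ 9 + (-5)q = 7 + (-1)q ⟹ q = 1/2.

p = 3/11, q = 1/2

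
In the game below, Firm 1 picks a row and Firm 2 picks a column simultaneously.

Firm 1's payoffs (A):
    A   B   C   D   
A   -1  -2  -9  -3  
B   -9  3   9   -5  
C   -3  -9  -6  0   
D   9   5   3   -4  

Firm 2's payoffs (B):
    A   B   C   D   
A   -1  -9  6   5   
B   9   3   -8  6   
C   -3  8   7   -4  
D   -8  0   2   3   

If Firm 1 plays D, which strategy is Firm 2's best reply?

With Firm 1 fixed at D, Firm 2's payoffs are: A → -8, B → 0, C → 2, D → 3.
The maximum is 3, achieved by D.

D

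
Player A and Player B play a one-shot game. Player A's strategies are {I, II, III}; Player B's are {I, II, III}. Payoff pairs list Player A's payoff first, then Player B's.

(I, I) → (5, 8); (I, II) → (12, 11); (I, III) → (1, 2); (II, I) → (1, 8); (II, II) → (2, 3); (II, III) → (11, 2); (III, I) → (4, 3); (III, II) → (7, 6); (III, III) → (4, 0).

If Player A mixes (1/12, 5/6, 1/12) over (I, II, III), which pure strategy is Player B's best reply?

Player B's best reply maximizes expected payoff against the mix.
I: (1/12)·8 + (5/6)·8 + (1/12)·3 = 91/12
II: (1/12)·11 + (5/6)·3 + (1/12)·6 = 47/12
III: (1/12)·2 + (5/6)·2 + (1/12)·0 = 11/6
Highest expected payoff is 91/12, from I.

I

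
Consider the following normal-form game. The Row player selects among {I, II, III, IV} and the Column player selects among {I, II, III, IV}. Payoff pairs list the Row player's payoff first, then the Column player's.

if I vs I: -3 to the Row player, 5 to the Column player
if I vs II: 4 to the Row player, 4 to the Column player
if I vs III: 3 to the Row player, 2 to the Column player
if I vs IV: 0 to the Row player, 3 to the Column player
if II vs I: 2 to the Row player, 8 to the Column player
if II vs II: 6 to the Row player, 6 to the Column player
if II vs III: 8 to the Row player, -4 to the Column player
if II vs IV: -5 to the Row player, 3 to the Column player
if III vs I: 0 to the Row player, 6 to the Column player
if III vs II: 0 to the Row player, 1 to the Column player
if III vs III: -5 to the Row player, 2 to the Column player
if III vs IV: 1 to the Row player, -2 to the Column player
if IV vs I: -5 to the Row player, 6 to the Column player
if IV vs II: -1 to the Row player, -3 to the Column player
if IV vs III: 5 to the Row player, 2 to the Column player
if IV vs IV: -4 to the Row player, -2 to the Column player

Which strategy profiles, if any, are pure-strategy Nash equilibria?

A profile is a Nash equilibrium when each player is best-responding to the other.
The Row player's best responses — vs I: II (payoff 2); vs II: II (payoff 6); vs III: II (payoff 8); vs IV: III (payoff 1).
The Column player's best responses — vs I: I (payoff 5); vs II: I (payoff 8); vs III: I (payoff 6); vs IV: I (payoff 6).
The only mutual best response is (II, I); neither player gains by switching there.

(II, I)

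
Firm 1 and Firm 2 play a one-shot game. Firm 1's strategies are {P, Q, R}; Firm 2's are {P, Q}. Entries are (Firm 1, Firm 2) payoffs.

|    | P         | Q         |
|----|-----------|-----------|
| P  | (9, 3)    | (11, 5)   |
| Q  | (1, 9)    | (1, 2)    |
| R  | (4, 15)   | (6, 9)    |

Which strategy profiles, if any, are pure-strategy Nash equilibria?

(P, Q)

Check mutual best responses: a cell is a NE iff neither player can gain by unilaterally deviating.
Firm 1's best responses — vs P: P (payoff 9); vs Q: P (payoff 11).
Firm 2's best responses — vs P: Q (payoff 5); vs Q: P (payoff 9); vs R: P (payoff 15).
The only mutual best response is (P, Q); neither player gains by switching there.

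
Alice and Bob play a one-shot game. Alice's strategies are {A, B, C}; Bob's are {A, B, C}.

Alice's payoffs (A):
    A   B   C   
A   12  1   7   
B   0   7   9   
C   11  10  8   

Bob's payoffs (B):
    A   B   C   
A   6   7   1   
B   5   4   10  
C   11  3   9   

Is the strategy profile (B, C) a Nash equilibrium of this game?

Yes

Holding Bob at C: Alice gets 9 from B, versus 7 from A, 8 from C. No profitable deviation for Alice.
Holding Alice at B: Bob gets 10 from C, versus 5 from A, 4 from B. No profitable deviation for Bob either.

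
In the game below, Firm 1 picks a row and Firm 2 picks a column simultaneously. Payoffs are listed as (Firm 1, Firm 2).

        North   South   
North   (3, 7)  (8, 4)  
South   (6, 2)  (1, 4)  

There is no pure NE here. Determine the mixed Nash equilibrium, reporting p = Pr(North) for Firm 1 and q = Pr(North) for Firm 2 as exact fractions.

p = 2/5, q = 7/10

In a mixed NE each player is indifferent between their pure strategies, so the opponent's mix sets the indifference.
Firm 2 indifferent between North and South: p·7 + (1−p)·2 = p·4 + (1−p)·4 ⟹ 2 + 5p = 4 + 0p ⟹ p = 2/5.
Firm 1 indifferent between North and South: q·3 + (1−q)·8 = q·6 + (1−q)·1 ⟹ 8 + (-5)q = 1 + 5q ⟹ q = 7/10.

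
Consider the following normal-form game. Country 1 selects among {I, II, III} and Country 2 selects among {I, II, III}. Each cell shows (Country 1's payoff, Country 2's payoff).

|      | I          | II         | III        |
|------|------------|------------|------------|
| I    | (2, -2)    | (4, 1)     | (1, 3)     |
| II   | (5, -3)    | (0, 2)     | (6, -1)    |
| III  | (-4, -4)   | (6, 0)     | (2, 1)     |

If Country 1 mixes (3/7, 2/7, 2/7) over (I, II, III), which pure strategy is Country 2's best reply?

III

Country 2's best reply maximizes expected payoff against the mix.
I: (3/7)·(-2) + (2/7)·(-3) + (2/7)·(-4) = -20/7
II: (3/7)·1 + (2/7)·2 + (2/7)·0 = 1
III: (3/7)·3 + (2/7)·(-1) + (2/7)·1 = 9/7
Highest expected payoff is 9/7, from III.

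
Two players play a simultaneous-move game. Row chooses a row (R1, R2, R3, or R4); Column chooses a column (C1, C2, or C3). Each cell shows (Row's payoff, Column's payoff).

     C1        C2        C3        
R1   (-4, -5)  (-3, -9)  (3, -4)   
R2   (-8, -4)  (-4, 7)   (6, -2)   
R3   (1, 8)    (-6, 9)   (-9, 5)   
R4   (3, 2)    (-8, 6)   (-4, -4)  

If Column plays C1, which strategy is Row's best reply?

With Column fixed at C1, Row's payoffs are: R1 → -4, R2 → -8, R3 → 1, R4 → 3.
The maximum is 3, achieved by R4.

R4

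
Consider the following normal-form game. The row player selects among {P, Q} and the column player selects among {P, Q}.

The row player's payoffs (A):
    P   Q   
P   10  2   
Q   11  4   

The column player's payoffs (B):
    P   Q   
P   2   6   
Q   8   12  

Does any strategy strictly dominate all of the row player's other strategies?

A strategy is strictly dominant if it gives the row player a strictly higher payoff than every other strategy, against every choice by the opponent.
Q strictly dominates: vs P: 11 > 10; vs Q: 4 > 2.

Q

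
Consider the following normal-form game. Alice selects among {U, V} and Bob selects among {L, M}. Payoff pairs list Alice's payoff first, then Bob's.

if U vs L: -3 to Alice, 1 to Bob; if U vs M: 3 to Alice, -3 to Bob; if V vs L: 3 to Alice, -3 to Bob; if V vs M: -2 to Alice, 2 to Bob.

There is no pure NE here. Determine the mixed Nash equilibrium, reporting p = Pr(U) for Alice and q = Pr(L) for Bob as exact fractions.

p = 5/9, q = 5/11

In a mixed NE each player is indifferent between their pure strategies, so the opponent's mix sets the indifference.
Bob indifferent between L and M: p·1 + (1−p)·(-3) = p·(-3) + (1−p)·2 ⟹ (-3) + 4p = 2 + (-5)p ⟹ p = 5/9.
Alice indifferent between U and V: q·(-3) + (1−q)·3 = q·3 + (1−q)·(-2) ⟹ 3 + (-6)q = (-2) + 5q ⟹ q = 5/11.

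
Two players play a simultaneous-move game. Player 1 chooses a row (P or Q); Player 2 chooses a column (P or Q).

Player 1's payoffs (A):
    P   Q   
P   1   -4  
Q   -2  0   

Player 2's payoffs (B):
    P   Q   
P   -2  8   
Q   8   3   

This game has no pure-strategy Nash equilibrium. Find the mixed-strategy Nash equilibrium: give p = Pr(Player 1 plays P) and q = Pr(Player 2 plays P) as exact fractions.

p = 1/3, q = 4/7

In a mixed NE each player is indifferent between their pure strategies, so the opponent's mix sets the indifference.
Player 2 indifferent between P and Q: p·(-2) + (1−p)·8 = p·8 + (1−p)·3 ⟹ 8 + (-10)p = 3 + 5p ⟹ p = 1/3.
Player 1 indifferent between P and Q: q·1 + (1−q)·(-4) = q·(-2) + (1−q)·0 ⟹ (-4) + 5q = 0 + (-2)q ⟹ q = 4/7.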